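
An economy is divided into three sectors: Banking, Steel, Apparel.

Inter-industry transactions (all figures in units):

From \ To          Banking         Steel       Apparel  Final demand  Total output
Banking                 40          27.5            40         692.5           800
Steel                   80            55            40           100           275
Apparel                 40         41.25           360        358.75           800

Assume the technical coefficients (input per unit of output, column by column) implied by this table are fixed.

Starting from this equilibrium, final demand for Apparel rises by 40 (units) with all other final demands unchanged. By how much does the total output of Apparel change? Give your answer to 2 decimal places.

Δx_3 = 74.56

Technical coefficients a_ij = z_ij / X_j:
  a_11 = 40/800 = 0.05, a_21 = 80/800 = 0.10, a_31 = 40/800 = 0.05
  a_12 = 27.5/275 = 0.10, a_22 = 55/275 = 0.20, a_32 = 41.25/275 = 0.15
  a_13 = 40/800 = 0.05, a_23 = 40/800 = 0.05, a_33 = 360/800 = 0.45
I − A =
  [   0.95    -0.10    -0.05]
  [  -0.10     0.80    -0.05]
  [  -0.05    -0.15     0.55]
Cofactors of I−A, C_ij = (−1)^(i+j)·(minor ij) (rows/columns in the sector order above):
  C_11 = (0.80)(0.55) − (-0.05)(-0.15) = 0.4325
  C_12 = −[(-0.10)(0.55) − (-0.05)(-0.05)] = 0.0575
  C_13 = (-0.10)(-0.15) − (0.80)(-0.05) = 0.0550
  C_21 = −[(-0.10)(0.55) − (-0.05)(-0.15)] = 0.0625
  C_22 = (0.95)(0.55) − (-0.05)(-0.05) = 0.5200
  C_23 = −[(0.95)(-0.15) − (-0.10)(-0.05)] = 0.1475
  C_31 = (-0.10)(-0.05) − (-0.05)(0.80) = 0.0450
  C_32 = −[(0.95)(-0.05) − (-0.05)(-0.10)] = 0.0525
  C_33 = (0.95)(0.80) − (-0.10)(-0.10) = 0.7500
det(I−A) = Σ_j (I−A)_1j·C_1j = (0.95)(0.4325) + (-0.10)(0.0575) + (-0.05)(0.0550) = 0.402375
adj(I−A) = Cᵀ =
  [ 0.4325   0.0625   0.0450]
  [ 0.0575   0.5200   0.0525]
  [ 0.0550   0.1475   0.7500]
(I − A)⁻¹ = adj(I−A) / det(I−A) ≈
  [   1.0749     0.1553     0.1118]
  [   0.1429     1.2923     0.1305]
  [   0.1367     0.3666     1.8639]
Δx = (I − A)⁻¹ Δd with Δd having +40 in the Apparel component and 0 elsewhere.
So Δx_3 = L_33 · (+40), where L_33 = adj(I−A)_33 / det(I−A) = 0.7500 / 0.402375.
Δx_3 = 0.7500 × (+40) / 0.402375 = 30.00 / 0.402375 ≈ 74.56.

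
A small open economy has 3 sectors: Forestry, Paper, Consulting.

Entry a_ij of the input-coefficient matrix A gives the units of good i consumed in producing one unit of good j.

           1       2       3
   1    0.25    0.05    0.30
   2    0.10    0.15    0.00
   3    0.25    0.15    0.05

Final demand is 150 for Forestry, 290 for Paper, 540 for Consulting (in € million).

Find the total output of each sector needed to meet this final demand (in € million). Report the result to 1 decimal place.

I − A =
  [   0.75    -0.05    -0.30]
  [  -0.10     0.85     0.00]
  [  -0.25    -0.15     0.95]
Cofactors of I−A, C_ij = (−1)^(i+j)·(minor ij) (rows/columns in the sector order above):
  C_11 = (0.85)(0.95) − (0.00)(-0.15) = 0.8075
  C_12 = −[(-0.10)(0.95) − (0.00)(-0.25)] = 0.0950
  C_13 = (-0.10)(-0.15) − (0.85)(-0.25) = 0.2275
  C_21 = −[(-0.05)(0.95) − (-0.30)(-0.15)] = 0.0925
  C_22 = (0.75)(0.95) − (-0.30)(-0.25) = 0.6375
  C_23 = −[(0.75)(-0.15) − (-0.05)(-0.25)] = 0.1250
  C_31 = (-0.05)(0.00) − (-0.30)(0.85) = 0.2550
  C_32 = −[(0.75)(0.00) − (-0.30)(-0.10)] = 0.0300
  C_33 = (0.75)(0.85) − (-0.05)(-0.10) = 0.6325
det(I−A) = Σ_j (I−A)_1j·C_1j = (0.75)(0.8075) + (-0.05)(0.0950) + (-0.30)(0.2275) = 0.532625
adj(I−A) = Cᵀ =
  [ 0.8075   0.0925   0.2550]
  [ 0.0950   0.6375   0.0300]
  [ 0.2275   0.1250   0.6325]
(I − A)⁻¹ = adj(I−A) / det(I−A) ≈
  [   1.5161     0.1737     0.4788]
  [   0.1784     1.1969     0.0563]
  [   0.4271     0.2347     1.1875]
x = (I − A)⁻¹ d = adj(I−A)·d / det(I−A), with det(I−A) = 0.532625:
  x_1 = (0.8075·150 + 0.0925·290 + 0.2550·540) / 0.532625 = 285.65 / 0.532625 ≈ 536.3
  x_2 = (0.0950·150 + 0.6375·290 + 0.0300·540) / 0.532625 = 215.325 / 0.532625 ≈ 404.3
  x_3 = (0.2275·150 + 0.1250·290 + 0.6325·540) / 0.532625 = 411.925 / 0.532625 ≈ 773.4

x_1 = 536.3, x_2 = 404.3, x_3 = 773.4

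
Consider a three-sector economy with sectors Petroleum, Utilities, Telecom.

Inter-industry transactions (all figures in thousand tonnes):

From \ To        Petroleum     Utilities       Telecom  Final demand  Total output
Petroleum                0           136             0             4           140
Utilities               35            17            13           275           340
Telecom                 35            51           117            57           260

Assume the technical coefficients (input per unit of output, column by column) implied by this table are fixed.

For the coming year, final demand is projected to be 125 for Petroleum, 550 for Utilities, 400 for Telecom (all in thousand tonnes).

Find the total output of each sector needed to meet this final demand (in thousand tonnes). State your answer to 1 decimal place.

Technical coefficients a_ij = z_ij / X_j:
  a_11 = 0/140 = 0.00, a_21 = 35/140 = 0.25, a_31 = 35/140 = 0.25
  a_12 = 136/340 = 0.40, a_22 = 17/340 = 0.05, a_32 = 51/340 = 0.15
  a_13 = 0/260 = 0.00, a_23 = 13/260 = 0.05, a_33 = 117/260 = 0.45
I − A =
  [   1.00    -0.40     0.00]
  [  -0.25     0.95    -0.05]
  [  -0.25    -0.15     0.55]
Cofactors of I−A, C_ij = (−1)^(i+j)·(minor ij) (rows/columns in the sector order above):
  C_11 = (0.95)(0.55) − (-0.05)(-0.15) = 0.5150
  C_12 = −[(-0.25)(0.55) − (-0.05)(-0.25)] = 0.1500
  C_13 = (-0.25)(-0.15) − (0.95)(-0.25) = 0.2750
  C_21 = −[(-0.40)(0.55) − (0.00)(-0.15)] = 0.2200
  C_22 = (1.00)(0.55) − (0.00)(-0.25) = 0.5500
  C_23 = −[(1.00)(-0.15) − (-0.40)(-0.25)] = 0.2500
  C_31 = (-0.40)(-0.05) − (0.00)(0.95) = 0.0200
  C_32 = −[(1.00)(-0.05) − (0.00)(-0.25)] = 0.0500
  C_33 = (1.00)(0.95) − (-0.40)(-0.25) = 0.8500
det(I−A) = Σ_j (I−A)_1j·C_1j = (1.00)(0.5150) + (-0.40)(0.1500) + (0.00)(0.2750) = 0.4550
adj(I−A) = Cᵀ =
  [ 0.5150   0.2200   0.0200]
  [ 0.1500   0.5500   0.0500]
  [ 0.2750   0.2500   0.8500]
(I − A)⁻¹ = adj(I−A) / det(I−A) ≈
  [   1.1319     0.4835     0.0440]
  [   0.3297     1.2088     0.1099]
  [   0.6044     0.5495     1.8681]
x = (I − A)⁻¹ d = adj(I−A)·d / det(I−A), with det(I−A) = 0.4550:
  x_1 = (0.5150·125 + 0.2200·550 + 0.0200·400) / 0.4550 = 193.375 / 0.4550 = 425.0
  x_2 = (0.1500·125 + 0.5500·550 + 0.0500·400) / 0.4550 = 341.25 / 0.4550 = 750.0
  x_3 = (0.2750·125 + 0.2500·550 + 0.8500·400) / 0.4550 = 511.875 / 0.4550 = 1125.0

x_1 = 425.0, x_2 = 750.0, x_3 = 1125.0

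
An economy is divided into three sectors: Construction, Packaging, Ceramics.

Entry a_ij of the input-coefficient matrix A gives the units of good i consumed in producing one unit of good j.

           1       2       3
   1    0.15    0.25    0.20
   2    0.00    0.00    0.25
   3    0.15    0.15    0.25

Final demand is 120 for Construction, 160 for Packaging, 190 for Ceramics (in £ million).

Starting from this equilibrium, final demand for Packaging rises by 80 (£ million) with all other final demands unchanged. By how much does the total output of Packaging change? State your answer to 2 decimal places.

I − A =
  [   0.85    -0.25    -0.20]
  [   0.00     1.00    -0.25]
  [  -0.15    -0.15     0.75]
Cofactors of I−A, C_ij = (−1)^(i+j)·(minor ij) (rows/columns in the sector order above):
  C_11 = (1.00)(0.75) − (-0.25)(-0.15) = 0.7125
  C_12 = −[(0.00)(0.75) − (-0.25)(-0.15)] = 0.0375
  C_13 = (0.00)(-0.15) − (1.00)(-0.15) = 0.1500
  C_21 = −[(-0.25)(0.75) − (-0.20)(-0.15)] = 0.2175
  C_22 = (0.85)(0.75) − (-0.20)(-0.15) = 0.6075
  C_23 = −[(0.85)(-0.15) − (-0.25)(-0.15)] = 0.1650
  C_31 = (-0.25)(-0.25) − (-0.20)(1.00) = 0.2625
  C_32 = −[(0.85)(-0.25) − (-0.20)(0.00)] = 0.2125
  C_33 = (0.85)(1.00) − (-0.25)(0.00) = 0.8500
det(I−A) = Σ_j (I−A)_1j·C_1j = (0.85)(0.7125) + (-0.25)(0.0375) + (-0.20)(0.1500) = 0.56625
adj(I−A) = Cᵀ =
  [ 0.7125   0.2175   0.2625]
  [ 0.0375   0.6075   0.2125]
  [ 0.1500   0.1650   0.8500]
(I − A)⁻¹ = adj(I−A) / det(I−A) ≈
  [   1.2583     0.3841     0.4636]
  [   0.0662     1.0728     0.3753]
  [   0.2649     0.2914     1.5011]
Δx = (I − A)⁻¹ Δd with Δd having +80 in the Packaging component and 0 elsewhere.
So Δx_2 = L_22 · (+80), where L_22 = adj(I−A)_22 / det(I−A) = 0.6075 / 0.56625.
Δx_2 = 0.6075 × (+80) / 0.56625 = 48.60 / 0.56625 ≈ 85.83.

Δx_2 = 85.83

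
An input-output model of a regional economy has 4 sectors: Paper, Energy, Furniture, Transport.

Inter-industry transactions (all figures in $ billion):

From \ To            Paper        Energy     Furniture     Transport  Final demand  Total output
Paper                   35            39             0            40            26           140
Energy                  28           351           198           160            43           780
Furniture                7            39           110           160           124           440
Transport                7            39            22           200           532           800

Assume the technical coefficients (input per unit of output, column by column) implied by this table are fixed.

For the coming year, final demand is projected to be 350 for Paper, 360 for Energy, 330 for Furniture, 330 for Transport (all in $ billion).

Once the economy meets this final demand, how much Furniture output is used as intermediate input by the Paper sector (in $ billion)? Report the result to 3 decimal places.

Technical coefficients a_ij = z_ij / X_j:
  a_11 = 35/140 = 0.25, a_21 = 28/140 = 0.20, a_31 = 7/140 = 0.05, a_41 = 7/140 = 0.05
  a_12 = 39/780 = 0.05, a_22 = 351/780 = 0.45, a_32 = 39/780 = 0.05, a_42 = 39/780 = 0.05
  a_13 = 0/440 = 0.00, a_23 = 198/440 = 0.45, a_33 = 110/440 = 0.25, a_43 = 22/440 = 0.05
  a_14 = 40/800 = 0.05, a_24 = 160/800 = 0.20, a_34 = 160/800 = 0.20, a_44 = 200/800 = 0.25
I − A =
  [   0.75    -0.05     0.00    -0.05]
  [  -0.20     0.55    -0.45    -0.20]
  [  -0.05    -0.05     0.75    -0.20]
  [  -0.05    -0.05    -0.05     0.75]
Compute the cofactors C_ij = (−1)^(i+j)·(3×3 minor ij) of I−A; the adjugate is their transpose:
adj(I−A) = Cᵀ =
  [ 0.274500   0.029625   0.019875   0.031500]
  [ 0.139875   0.412375   0.260000   0.188625]
  [ 0.035625   0.038000   0.292000   0.090375]
  [ 0.030000   0.032000   0.038125   0.283875]
det(I−A) = Σ_j (I−A)_1j·C_1j = (0.75)(0.274500) + (-0.05)(0.139875) + (0.00)(0.035625) + (-0.05)(0.030000) = 0.19738125
(I − A)⁻¹ = adj(I−A) / det(I−A) ≈
  [   1.3907     0.1501     0.1007     0.1596]
  [   0.7087     2.0892     1.3172     0.9556]
  [   0.1805     0.1925     1.4794     0.4579]
  [   0.1520     0.1621     0.1932     1.4382]
First solve x = (I − A)⁻¹ d = adj(I−A)·d / det(I−A); in particular x_1 = (0.274500·350 + 0.029625·360 + 0.019875·330 + 0.031500·330) / 0.19738125 = 123.69375 / 0.19738125 ≈ 626.67427.
Intermediate flow from 3 to 1: z_31 = a_31 · x_1 = 0.05 × 123.69375 / 0.19738125 = 6.1846875 / 0.19738125 ≈ 31.334.

z_31 = 31.334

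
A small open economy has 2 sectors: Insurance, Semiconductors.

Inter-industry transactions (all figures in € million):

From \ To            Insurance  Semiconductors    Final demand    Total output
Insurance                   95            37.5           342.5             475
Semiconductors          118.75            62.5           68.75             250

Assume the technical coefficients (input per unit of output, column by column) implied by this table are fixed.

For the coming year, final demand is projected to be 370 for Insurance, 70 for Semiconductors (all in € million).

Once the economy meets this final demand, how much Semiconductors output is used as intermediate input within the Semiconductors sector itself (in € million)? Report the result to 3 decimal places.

z_SS = 66.000

Technical coefficients a_ij = z_ij / X_j:
  a_II = 95/475 = 0.20, a_SI = 118.75/475 = 0.25
  a_IS = 37.5/250 = 0.15, a_SS = 62.5/250 = 0.25
I − A =
  [   0.80    -0.15]
  [  -0.25     0.75]
det(I−A) = (0.80)(0.75) − (-0.15)(-0.25) = 0.5625
adj(I−A) = [[0.75, 0.15], [0.25, 0.80]]
(I − A)⁻¹ = adj(I−A) / det(I−A) ≈
  [   1.3333     0.2667]
  [   0.4444     1.4222]
First solve x = (I − A)⁻¹ d = adj(I−A)·d / det(I−A); in particular x_S = (0.25·370 + 0.80·70) / 0.5625 = 148.50 / 0.5625 = 264.00000.
Intermediate flow from S to S: z_SS = a_SS · x_S = 0.25 × 148.50 / 0.5625 = 37.125 / 0.5625 = 66.000.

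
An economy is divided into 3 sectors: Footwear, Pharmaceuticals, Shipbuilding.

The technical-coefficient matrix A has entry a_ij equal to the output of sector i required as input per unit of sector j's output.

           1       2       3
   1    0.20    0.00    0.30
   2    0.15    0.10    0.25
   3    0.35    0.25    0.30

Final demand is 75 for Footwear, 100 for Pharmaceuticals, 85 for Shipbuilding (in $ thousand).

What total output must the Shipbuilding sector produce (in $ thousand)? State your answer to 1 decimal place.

I − A =
  [   0.80     0.00    -0.30]
  [  -0.15     0.90    -0.25]
  [  -0.35    -0.25     0.70]
Cofactors of I−A, C_ij = (−1)^(i+j)·(minor ij) (rows/columns in the sector order above):
  C_11 = (0.90)(0.70) − (-0.25)(-0.25) = 0.5675
  C_12 = −[(-0.15)(0.70) − (-0.25)(-0.35)] = 0.1925
  C_13 = (-0.15)(-0.25) − (0.90)(-0.35) = 0.3525
  C_21 = −[(0.00)(0.70) − (-0.30)(-0.25)] = 0.0750
  C_22 = (0.80)(0.70) − (-0.30)(-0.35) = 0.4550
  C_23 = −[(0.80)(-0.25) − (0.00)(-0.35)] = 0.2000
  C_31 = (0.00)(-0.25) − (-0.30)(0.90) = 0.2700
  C_32 = −[(0.80)(-0.25) − (-0.30)(-0.15)] = 0.2450
  C_33 = (0.80)(0.90) − (0.00)(-0.15) = 0.7200
det(I−A) = Σ_j (I−A)_1j·C_1j = (0.80)(0.5675) + (0.00)(0.1925) + (-0.30)(0.3525) = 0.34825
adj(I−A) = Cᵀ =
  [ 0.5675   0.0750   0.2700]
  [ 0.1925   0.4550   0.2450]
  [ 0.3525   0.2000   0.7200]
(I − A)⁻¹ = adj(I−A) / det(I−A) ≈
  [   1.6296     0.2154     0.7753]
  [   0.5528     1.3065     0.7035]
  [   1.0122     0.5743     2.0675]
x = (I − A)⁻¹ d = adj(I−A)·d / det(I−A), with det(I−A) = 0.34825:
  x_1 = (0.5675·75 + 0.0750·100 + 0.2700·85) / 0.34825 = 73.0125 / 0.34825 ≈ 209.7
  x_2 = (0.1925·75 + 0.4550·100 + 0.2450·85) / 0.34825 = 80.7625 / 0.34825 ≈ 231.9
  x_3 = (0.3525·75 + 0.2000·100 + 0.7200·85) / 0.34825 = 107.6375 / 0.34825 ≈ 309.1

x_3 = 309.1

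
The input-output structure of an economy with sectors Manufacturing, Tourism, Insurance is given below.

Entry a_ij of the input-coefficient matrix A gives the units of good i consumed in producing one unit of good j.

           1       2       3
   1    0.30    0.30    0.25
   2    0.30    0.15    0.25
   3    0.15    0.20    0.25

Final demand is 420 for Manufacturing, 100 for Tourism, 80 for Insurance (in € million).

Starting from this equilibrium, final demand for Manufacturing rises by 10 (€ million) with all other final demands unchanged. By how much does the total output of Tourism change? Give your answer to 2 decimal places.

Δx_2 = 9.19

I − A =
  [   0.70    -0.30    -0.25]
  [  -0.30     0.85    -0.25]
  [  -0.15    -0.20     0.75]
Cofactors of I−A, C_ij = (−1)^(i+j)·(minor ij) (rows/columns in the sector order above):
  C_11 = (0.85)(0.75) − (-0.25)(-0.20) = 0.5875
  C_12 = −[(-0.30)(0.75) − (-0.25)(-0.15)] = 0.2625
  C_13 = (-0.30)(-0.20) − (0.85)(-0.15) = 0.1875
  C_21 = −[(-0.30)(0.75) − (-0.25)(-0.20)] = 0.2750
  C_22 = (0.70)(0.75) − (-0.25)(-0.15) = 0.4875
  C_23 = −[(0.70)(-0.20) − (-0.30)(-0.15)] = 0.1850
  C_31 = (-0.30)(-0.25) − (-0.25)(0.85) = 0.2875
  C_32 = −[(0.70)(-0.25) − (-0.25)(-0.30)] = 0.2500
  C_33 = (0.70)(0.85) − (-0.30)(-0.30) = 0.5050
det(I−A) = Σ_j (I−A)_1j·C_1j = (0.70)(0.5875) + (-0.30)(0.2625) + (-0.25)(0.1875) = 0.285625
adj(I−A) = Cᵀ =
  [ 0.5875   0.2750   0.2875]
  [ 0.2625   0.4875   0.2500]
  [ 0.1875   0.1850   0.5050]
(I − A)⁻¹ = adj(I−A) / det(I−A) ≈
  [   2.0569     0.9628     1.0066]
  [   0.9190     1.7068     0.8753]
  [   0.6565     0.6477     1.7681]
Δx = (I − A)⁻¹ Δd with Δd having +10 in the Manufacturing component and 0 elsewhere.
So Δx_2 = L_21 · (+10), where L_21 = adj(I−A)_21 / det(I−A) = 0.2625 / 0.285625.
Δx_2 = 0.2625 × (+10) / 0.285625 = 2.625 / 0.285625 ≈ 9.19.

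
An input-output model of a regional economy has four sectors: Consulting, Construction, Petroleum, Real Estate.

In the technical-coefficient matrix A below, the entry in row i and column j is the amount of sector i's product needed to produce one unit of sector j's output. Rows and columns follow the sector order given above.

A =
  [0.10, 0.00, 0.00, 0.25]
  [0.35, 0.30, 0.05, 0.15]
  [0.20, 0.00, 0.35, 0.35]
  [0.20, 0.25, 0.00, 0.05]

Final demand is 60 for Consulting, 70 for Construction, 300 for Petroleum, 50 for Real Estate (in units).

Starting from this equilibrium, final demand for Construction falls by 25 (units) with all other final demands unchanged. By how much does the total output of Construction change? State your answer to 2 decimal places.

Δx_2 = -40.18

I − A =
  [   0.90     0.00     0.00    -0.25]
  [  -0.35     0.70    -0.05    -0.15]
  [  -0.20     0.00     0.65    -0.35]
  [  -0.20    -0.25     0.00     0.95]
Compute the cofactors C_ij = (−1)^(i+j)·(3×3 minor ij) of I−A; the adjugate is their transpose:
adj(I−A) = Cᵀ =
  [ 0.403500   0.040625   0.003125   0.113750]
  [ 0.248625   0.523250   0.040250   0.162875]
  [ 0.205125   0.091250   0.507875   0.255500]
  [ 0.150375   0.146250   0.011250   0.409500]
det(I−A) = Σ_j (I−A)_1j·C_1j = (0.90)(0.403500) + (0.00)(0.248625) + (0.00)(0.205125) + (-0.25)(0.150375) = 0.32555625
(I − A)⁻¹ = adj(I−A) / det(I−A) ≈
  [   1.2394     0.1248     0.0096     0.3494]
  [   0.7637     1.6072     0.1236     0.5003]
  [   0.6301     0.2803     1.5600     0.7848]
  [   0.4619     0.4492     0.0346     1.2578]
Δx = (I − A)⁻¹ Δd with Δd having -25 in the Construction component and 0 elsewhere.
So Δx_2 = L_22 · (-25), where L_22 = adj(I−A)_22 / det(I−A) = 0.523250 / 0.32555625.
Δx_2 = 0.523250 × (-25) / 0.32555625 = -13.08125 / 0.32555625 ≈ -40.18.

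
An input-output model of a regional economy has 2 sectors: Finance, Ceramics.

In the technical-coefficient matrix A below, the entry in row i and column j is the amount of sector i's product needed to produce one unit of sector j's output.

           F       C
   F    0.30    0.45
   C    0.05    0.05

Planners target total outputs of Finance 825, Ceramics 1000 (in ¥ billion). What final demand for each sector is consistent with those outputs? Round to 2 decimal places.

I − A =
  [   0.70    -0.45]
  [  -0.05     0.95]
d = (I − A) x:
  d_F = (+0.70)·825 + (-0.45)·1000 = 127.50
  d_C = (-0.05)·825 + (+0.95)·1000 = 908.75

d_F = 127.50, d_C = 908.75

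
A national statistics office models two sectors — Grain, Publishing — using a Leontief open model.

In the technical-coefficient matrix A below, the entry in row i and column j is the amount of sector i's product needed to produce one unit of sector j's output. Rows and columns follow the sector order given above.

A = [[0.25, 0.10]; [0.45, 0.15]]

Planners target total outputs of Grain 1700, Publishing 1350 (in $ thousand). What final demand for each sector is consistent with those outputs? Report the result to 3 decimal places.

d_G = 1140.000, d_P = 382.500

I − A =
  [   0.75    -0.10]
  [  -0.45     0.85]
d = (I − A) x:
  d_G = (+0.75)·1700 + (-0.10)·1350 = 1140.000
  d_P = (-0.45)·1700 + (+0.85)·1350 = 382.500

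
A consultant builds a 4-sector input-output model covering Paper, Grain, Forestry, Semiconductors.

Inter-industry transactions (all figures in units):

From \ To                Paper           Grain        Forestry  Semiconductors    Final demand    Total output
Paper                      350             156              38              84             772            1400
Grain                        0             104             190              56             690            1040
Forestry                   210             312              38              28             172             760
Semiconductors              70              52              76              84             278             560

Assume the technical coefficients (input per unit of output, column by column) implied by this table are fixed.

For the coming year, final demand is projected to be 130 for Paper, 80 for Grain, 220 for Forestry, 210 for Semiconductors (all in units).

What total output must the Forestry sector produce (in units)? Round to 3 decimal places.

Technical coefficients a_ij = z_ij / X_j:
  a_11 = 350/1400 = 0.25, a_21 = 0/1400 = 0.00, a_31 = 210/1400 = 0.15, a_41 = 70/1400 = 0.05
  a_12 = 156/1040 = 0.15, a_22 = 104/1040 = 0.10, a_32 = 312/1040 = 0.30, a_42 = 52/1040 = 0.05
  a_13 = 38/760 = 0.05, a_23 = 190/760 = 0.25, a_33 = 38/760 = 0.05, a_43 = 76/760 = 0.10
  a_14 = 84/560 = 0.15, a_24 = 56/560 = 0.10, a_34 = 28/560 = 0.05, a_44 = 84/560 = 0.15
I − A =
  [   0.75    -0.15    -0.05    -0.15]
  [   0.00     0.90    -0.25    -0.10]
  [  -0.15    -0.30     0.95    -0.05]
  [  -0.05    -0.05    -0.10     0.85]
Compute the cofactors C_ij = (−1)^(i+j)·(3×3 minor ij) of I−A; the adjugate is their transpose:
adj(I−A) = Cᵀ =
  [ 0.650125   0.144875   0.086750   0.136875]
  [ 0.038750   0.586000   0.165250   0.085500]
  [ 0.117750   0.211500   0.562500   0.078750]
  [ 0.054375   0.067875   0.081000   0.572625]
det(I−A) = Σ_j (I−A)_1j·C_1j = (0.75)(0.650125) + (-0.15)(0.038750) + (-0.05)(0.117750) + (-0.15)(0.054375) = 0.4677375
(I − A)⁻¹ = adj(I−A) / det(I−A) ≈
  [   1.3899     0.3097     0.1855     0.2926]
  [   0.0828     1.2528     0.3533     0.1828]
  [   0.2517     0.4522     1.2026     0.1684]
  [   0.1163     0.1451     0.1732     1.2242]
x = (I − A)⁻¹ d = adj(I−A)·d / det(I−A), with det(I−A) = 0.4677375:
  x_1 = (0.650125·130 + 0.144875·80 + 0.086750·220 + 0.136875·210) / 0.4677375 = 143.935 / 0.4677375 ≈ 307.726
  x_2 = (0.038750·130 + 0.586000·80 + 0.165250·220 + 0.085500·210) / 0.4677375 = 106.2275 / 0.4677375 ≈ 227.109
  x_3 = (0.117750·130 + 0.211500·80 + 0.562500·220 + 0.078750·210) / 0.4677375 = 172.515 / 0.4677375 ≈ 368.829
  x_4 = (0.054375·130 + 0.067875·80 + 0.081000·220 + 0.572625·210) / 0.4677375 = 150.57 / 0.4677375 ≈ 321.911

x_3 = 368.829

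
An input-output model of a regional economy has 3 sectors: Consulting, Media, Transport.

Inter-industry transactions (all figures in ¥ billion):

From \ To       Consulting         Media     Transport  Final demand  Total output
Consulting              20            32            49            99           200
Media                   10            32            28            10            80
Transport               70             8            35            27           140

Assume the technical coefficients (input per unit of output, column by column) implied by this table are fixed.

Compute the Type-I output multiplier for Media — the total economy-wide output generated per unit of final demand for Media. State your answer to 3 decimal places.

m_M = 4.158

Technical coefficients a_ij = z_ij / X_j:
  a_CC = 20/200 = 0.10, a_MC = 10/200 = 0.05, a_TC = 70/200 = 0.35
  a_CM = 32/80 = 0.40, a_MM = 32/80 = 0.40, a_TM = 8/80 = 0.10
  a_CT = 49/140 = 0.35, a_MT = 28/140 = 0.20, a_TT = 35/140 = 0.25
I − A =
  [   0.90    -0.40    -0.35]
  [  -0.05     0.60    -0.20]
  [  -0.35    -0.10     0.75]
Cofactors of I−A, C_ij = (−1)^(i+j)·(minor ij) (rows/columns in the sector order above):
  C_11 = (0.60)(0.75) − (-0.20)(-0.10) = 0.4300
  C_12 = −[(-0.05)(0.75) − (-0.20)(-0.35)] = 0.1075
  C_13 = (-0.05)(-0.10) − (0.60)(-0.35) = 0.2150
  C_21 = −[(-0.40)(0.75) − (-0.35)(-0.10)] = 0.3350
  C_22 = (0.90)(0.75) − (-0.35)(-0.35) = 0.5525
  C_23 = −[(0.90)(-0.10) − (-0.40)(-0.35)] = 0.2300
  C_31 = (-0.40)(-0.20) − (-0.35)(0.60) = 0.2900
  C_32 = −[(0.90)(-0.20) − (-0.35)(-0.05)] = 0.1975
  C_33 = (0.90)(0.60) − (-0.40)(-0.05) = 0.5200
det(I−A) = Σ_j (I−A)_1j·C_1j = (0.90)(0.4300) + (-0.40)(0.1075) + (-0.35)(0.2150) = 0.26875
adj(I−A) = Cᵀ =
  [ 0.4300   0.3350   0.2900]
  [ 0.1075   0.5525   0.1975]
  [ 0.2150   0.2300   0.5200]
(I − A)⁻¹ = adj(I−A) / det(I−A) ≈
  [   1.6000     1.2465     1.0791]
  [   0.4000     2.0558     0.7349]
  [   0.8000     0.8558     1.9349]
The output multiplier for sector j is the column-j sum of the Leontief inverse (I − A)⁻¹ = adj(I−A) / det(I−A).
Column M of adj(I−A): (0.3350, 0.5525, 0.2300); det(I−A) = 0.26875.
m_M = (0.3350 + 0.5525 + 0.2300) / 0.26875 = 1.1175 / 0.26875 ≈ 4.158.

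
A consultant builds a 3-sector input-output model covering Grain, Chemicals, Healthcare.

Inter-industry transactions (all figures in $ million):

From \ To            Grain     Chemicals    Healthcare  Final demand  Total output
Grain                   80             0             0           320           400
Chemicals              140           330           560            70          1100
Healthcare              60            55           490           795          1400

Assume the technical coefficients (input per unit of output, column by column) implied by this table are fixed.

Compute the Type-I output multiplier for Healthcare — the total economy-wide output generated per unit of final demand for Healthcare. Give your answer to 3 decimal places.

m_H = 2.529

Technical coefficients a_ij = z_ij / X_j:
  a_GG = 80/400 = 0.20, a_CG = 140/400 = 0.35, a_HG = 60/400 = 0.15
  a_GC = 0/1100 = 0.00, a_CC = 330/1100 = 0.30, a_HC = 55/1100 = 0.05
  a_GH = 0/1400 = 0.00, a_CH = 560/1400 = 0.40, a_HH = 490/1400 = 0.35
I − A =
  [   0.80     0.00     0.00]
  [  -0.35     0.70    -0.40]
  [  -0.15    -0.05     0.65]
Cofactors of I−A, C_ij = (−1)^(i+j)·(minor ij) (rows/columns in the sector order above):
  C_11 = (0.70)(0.65) − (-0.40)(-0.05) = 0.4350
  C_12 = −[(-0.35)(0.65) − (-0.40)(-0.15)] = 0.2875
  C_13 = (-0.35)(-0.05) − (0.70)(-0.15) = 0.1225
  C_21 = −[(0.00)(0.65) − (0.00)(-0.05)] = 0.0000
  C_22 = (0.80)(0.65) − (0.00)(-0.15) = 0.5200
  C_23 = −[(0.80)(-0.05) − (0.00)(-0.15)] = 0.0400
  C_31 = (0.00)(-0.40) − (0.00)(0.70) = 0.0000
  C_32 = −[(0.80)(-0.40) − (0.00)(-0.35)] = 0.3200
  C_33 = (0.80)(0.70) − (0.00)(-0.35) = 0.5600
det(I−A) = Σ_j (I−A)_1j·C_1j = (0.80)(0.4350) + (0.00)(0.2875) + (0.00)(0.1225) = 0.3480
adj(I−A) = Cᵀ =
  [ 0.4350   0.0000   0.0000]
  [ 0.2875   0.5200   0.3200]
  [ 0.1225   0.0400   0.5600]
(I − A)⁻¹ = adj(I−A) / det(I−A) ≈
  [   1.2500     0.0000     0.0000]
  [   0.8261     1.4943     0.9195]
  [   0.3520     0.1149     1.6092]
The output multiplier for sector j is the column-j sum of the Leontief inverse (I − A)⁻¹ = adj(I−A) / det(I−A).
Column H of adj(I−A): (0.0000, 0.3200, 0.5600); det(I−A) = 0.3480.
m_H = (0.0000 + 0.3200 + 0.5600) / 0.3480 = 0.88 / 0.3480 ≈ 2.529.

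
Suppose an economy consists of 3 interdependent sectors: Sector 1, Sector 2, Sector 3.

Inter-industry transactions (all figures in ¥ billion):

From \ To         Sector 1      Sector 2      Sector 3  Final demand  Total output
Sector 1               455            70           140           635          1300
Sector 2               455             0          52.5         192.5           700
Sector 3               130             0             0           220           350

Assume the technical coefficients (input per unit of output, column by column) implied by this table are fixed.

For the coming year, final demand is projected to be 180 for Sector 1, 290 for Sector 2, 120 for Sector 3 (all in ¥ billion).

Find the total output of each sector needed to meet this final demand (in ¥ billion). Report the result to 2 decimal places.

Technical coefficients a_ij = z_ij / X_j:
  a_11 = 455/1300 = 0.35, a_21 = 455/1300 = 0.35, a_31 = 130/1300 = 0.10
  a_12 = 70/700 = 0.10, a_22 = 0/700 = 0.00, a_32 = 0/700 = 0.00
  a_13 = 140/350 = 0.40, a_23 = 52.5/350 = 0.15, a_33 = 0/350 = 0.00
I − A =
  [   0.65    -0.10    -0.40]
  [  -0.35     1.00    -0.15]
  [  -0.10     0.00     1.00]
Cofactors of I−A, C_ij = (−1)^(i+j)·(minor ij) (rows/columns in the sector order above):
  C_11 = (1.00)(1.00) − (-0.15)(0.00) = 1.0000
  C_12 = −[(-0.35)(1.00) − (-0.15)(-0.10)] = 0.3650
  C_13 = (-0.35)(0.00) − (1.00)(-0.10) = 0.1000
  C_21 = −[(-0.10)(1.00) − (-0.40)(0.00)] = 0.1000
  C_22 = (0.65)(1.00) − (-0.40)(-0.10) = 0.6100
  C_23 = −[(0.65)(0.00) − (-0.10)(-0.10)] = 0.0100
  C_31 = (-0.10)(-0.15) − (-0.40)(1.00) = 0.4150
  C_32 = −[(0.65)(-0.15) − (-0.40)(-0.35)] = 0.2375
  C_33 = (0.65)(1.00) − (-0.10)(-0.35) = 0.6150
det(I−A) = Σ_j (I−A)_1j·C_1j = (0.65)(1.0000) + (-0.10)(0.3650) + (-0.40)(0.1000) = 0.5735
adj(I−A) = Cᵀ =
  [ 1.0000   0.1000   0.4150]
  [ 0.3650   0.6100   0.2375]
  [ 0.1000   0.0100   0.6150]
(I − A)⁻¹ = adj(I−A) / det(I−A) ≈
  [   1.7437     0.1744     0.7236]
  [   0.6364     1.0636     0.4141]
  [   0.1744     0.0174     1.0724]
x = (I − A)⁻¹ d = adj(I−A)·d / det(I−A), with det(I−A) = 0.5735:
  x_1 = (1.0000·180 + 0.1000·290 + 0.4150·120) / 0.5735 = 258.80 / 0.5735 ≈ 451.26
  x_2 = (0.3650·180 + 0.6100·290 + 0.2375·120) / 0.5735 = 271.10 / 0.5735 ≈ 472.71
  x_3 = (0.1000·180 + 0.0100·290 + 0.6150·120) / 0.5735 = 94.70 / 0.5735 ≈ 165.13

x_1 = 451.26, x_2 = 472.71, x_3 = 165.13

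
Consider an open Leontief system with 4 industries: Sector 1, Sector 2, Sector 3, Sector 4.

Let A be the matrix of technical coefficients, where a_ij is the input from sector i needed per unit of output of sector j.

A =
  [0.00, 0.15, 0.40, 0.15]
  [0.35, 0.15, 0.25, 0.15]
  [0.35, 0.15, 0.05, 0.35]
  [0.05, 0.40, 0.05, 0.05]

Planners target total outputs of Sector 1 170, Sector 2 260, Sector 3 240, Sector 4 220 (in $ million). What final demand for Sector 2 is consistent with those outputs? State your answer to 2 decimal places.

I − A =
  [   1.00    -0.15    -0.40    -0.15]
  [  -0.35     0.85    -0.25    -0.15]
  [  -0.35    -0.15     0.95    -0.35]
  [  -0.05    -0.40    -0.05     0.95]
d = (I − A) x:
  d_1 = (+1.00)·170 + (-0.15)·260 + (-0.40)·240 + (-0.15)·220 = 2.00
  d_2 = (-0.35)·170 + (+0.85)·260 + (-0.25)·240 + (-0.15)·220 = 68.50
  d_3 = (-0.35)·170 + (-0.15)·260 + (+0.95)·240 + (-0.35)·220 = 52.50
  d_4 = (-0.05)·170 + (-0.40)·260 + (-0.05)·240 + (+0.95)·220 = 84.50

d_2 = 68.50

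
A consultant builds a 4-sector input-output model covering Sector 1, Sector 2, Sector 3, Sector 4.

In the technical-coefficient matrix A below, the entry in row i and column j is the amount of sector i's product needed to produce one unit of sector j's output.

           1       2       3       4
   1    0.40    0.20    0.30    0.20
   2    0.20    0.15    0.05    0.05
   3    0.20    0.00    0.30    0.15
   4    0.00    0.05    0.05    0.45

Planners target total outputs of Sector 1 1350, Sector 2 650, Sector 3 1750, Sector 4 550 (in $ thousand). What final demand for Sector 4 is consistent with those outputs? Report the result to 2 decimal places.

d_4 = 182.50

I − A =
  [   0.60    -0.20    -0.30    -0.20]
  [  -0.20     0.85    -0.05    -0.05]
  [  -0.20     0.00     0.70    -0.15]
  [   0.00    -0.05    -0.05     0.55]
d = (I − A) x:
  d_1 = (+0.60)·1350 + (-0.20)·650 + (-0.30)·1750 + (-0.20)·550 = 45.00
  d_2 = (-0.20)·1350 + (+0.85)·650 + (-0.05)·1750 + (-0.05)·550 = 167.50
  d_3 = (-0.20)·1350 + (+0.00)·650 + (+0.70)·1750 + (-0.15)·550 = 872.50
  d_4 = (+0.00)·1350 + (-0.05)·650 + (-0.05)·1750 + (+0.55)·550 = 182.50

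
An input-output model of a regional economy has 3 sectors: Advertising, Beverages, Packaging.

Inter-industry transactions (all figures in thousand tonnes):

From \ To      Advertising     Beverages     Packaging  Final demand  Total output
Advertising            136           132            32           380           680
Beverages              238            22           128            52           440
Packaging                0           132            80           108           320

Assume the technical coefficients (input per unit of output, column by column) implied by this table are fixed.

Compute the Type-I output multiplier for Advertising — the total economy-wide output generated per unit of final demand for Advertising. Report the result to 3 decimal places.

m_A = 2.495

Technical coefficients a_ij = z_ij / X_j:
  a_AA = 136/680 = 0.20, a_BA = 238/680 = 0.35, a_PA = 0/680 = 0.00
  a_AB = 132/440 = 0.30, a_BB = 22/440 = 0.05, a_PB = 132/440 = 0.30
  a_AP = 32/320 = 0.10, a_BP = 128/320 = 0.40, a_PP = 80/320 = 0.25
I − A =
  [   0.80    -0.30    -0.10]
  [  -0.35     0.95    -0.40]
  [   0.00    -0.30     0.75]
Cofactors of I−A, C_ij = (−1)^(i+j)·(minor ij) (rows/columns in the sector order above):
  C_11 = (0.95)(0.75) − (-0.40)(-0.30) = 0.5925
  C_12 = −[(-0.35)(0.75) − (-0.40)(0.00)] = 0.2625
  C_13 = (-0.35)(-0.30) − (0.95)(0.00) = 0.1050
  C_21 = −[(-0.30)(0.75) − (-0.10)(-0.30)] = 0.2550
  C_22 = (0.80)(0.75) − (-0.10)(0.00) = 0.6000
  C_23 = −[(0.80)(-0.30) − (-0.30)(0.00)] = 0.2400
  C_31 = (-0.30)(-0.40) − (-0.10)(0.95) = 0.2150
  C_32 = −[(0.80)(-0.40) − (-0.10)(-0.35)] = 0.3550
  C_33 = (0.80)(0.95) − (-0.30)(-0.35) = 0.6550
det(I−A) = Σ_j (I−A)_1j·C_1j = (0.80)(0.5925) + (-0.30)(0.2625) + (-0.10)(0.1050) = 0.38475
adj(I−A) = Cᵀ =
  [ 0.5925   0.2550   0.2150]
  [ 0.2625   0.6000   0.3550]
  [ 0.1050   0.2400   0.6550]
(I − A)⁻¹ = adj(I−A) / det(I−A) ≈
  [   1.5400     0.6628     0.5588]
  [   0.6823     1.5595     0.9227]
  [   0.2729     0.6238     1.7024]
The output multiplier for sector j is the column-j sum of the Leontief inverse (I − A)⁻¹ = adj(I−A) / det(I−A).
Column A of adj(I−A): (0.5925, 0.2625, 0.1050); det(I−A) = 0.38475.
m_A = (0.5925 + 0.2625 + 0.1050) / 0.38475 = 0.96 / 0.38475 ≈ 2.495.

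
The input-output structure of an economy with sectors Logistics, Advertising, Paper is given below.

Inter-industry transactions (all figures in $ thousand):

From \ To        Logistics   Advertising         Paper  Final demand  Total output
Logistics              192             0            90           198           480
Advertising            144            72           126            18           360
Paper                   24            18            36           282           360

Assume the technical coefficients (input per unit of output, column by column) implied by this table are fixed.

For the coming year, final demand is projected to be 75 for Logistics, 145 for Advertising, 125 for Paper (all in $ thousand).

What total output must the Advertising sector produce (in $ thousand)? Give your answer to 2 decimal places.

Technical coefficients a_ij = z_ij / X_j:
  a_LL = 192/480 = 0.40, a_AL = 144/480 = 0.30, a_PL = 24/480 = 0.05
  a_LA = 0/360 = 0.00, a_AA = 72/360 = 0.20, a_PA = 18/360 = 0.05
  a_LP = 90/360 = 0.25, a_AP = 126/360 = 0.35, a_PP = 36/360 = 0.10
I − A =
  [   0.60     0.00    -0.25]
  [  -0.30     0.80    -0.35]
  [  -0.05    -0.05     0.90]
Cofactors of I−A, C_ij = (−1)^(i+j)·(minor ij) (rows/columns in the sector order above):
  C_11 = (0.80)(0.90) − (-0.35)(-0.05) = 0.7025
  C_12 = −[(-0.30)(0.90) − (-0.35)(-0.05)] = 0.2875
  C_13 = (-0.30)(-0.05) − (0.80)(-0.05) = 0.0550
  C_21 = −[(0.00)(0.90) − (-0.25)(-0.05)] = 0.0125
  C_22 = (0.60)(0.90) − (-0.25)(-0.05) = 0.5275
  C_23 = −[(0.60)(-0.05) − (0.00)(-0.05)] = 0.0300
  C_31 = (0.00)(-0.35) − (-0.25)(0.80) = 0.2000
  C_32 = −[(0.60)(-0.35) − (-0.25)(-0.30)] = 0.2850
  C_33 = (0.60)(0.80) − (0.00)(-0.30) = 0.4800
det(I−A) = Σ_j (I−A)_1j·C_1j = (0.60)(0.7025) + (0.00)(0.2875) + (-0.25)(0.0550) = 0.40775
adj(I−A) = Cᵀ =
  [ 0.7025   0.0125   0.2000]
  [ 0.2875   0.5275   0.2850]
  [ 0.0550   0.0300   0.4800]
(I − A)⁻¹ = adj(I−A) / det(I−A) ≈
  [   1.7229     0.0307     0.4905]
  [   0.7051     1.2937     0.6990]
  [   0.1349     0.0736     1.1772]
x = (I − A)⁻¹ d = adj(I−A)·d / det(I−A), with det(I−A) = 0.40775:
  x_L = (0.7025·75 + 0.0125·145 + 0.2000·125) / 0.40775 = 79.50 / 0.40775 ≈ 194.97
  x_A = (0.2875·75 + 0.5275·145 + 0.2850·125) / 0.40775 = 133.675 / 0.40775 ≈ 327.84
  x_P = (0.0550·75 + 0.0300·145 + 0.4800·125) / 0.40775 = 68.475 / 0.40775 ≈ 167.93

x_A = 327.84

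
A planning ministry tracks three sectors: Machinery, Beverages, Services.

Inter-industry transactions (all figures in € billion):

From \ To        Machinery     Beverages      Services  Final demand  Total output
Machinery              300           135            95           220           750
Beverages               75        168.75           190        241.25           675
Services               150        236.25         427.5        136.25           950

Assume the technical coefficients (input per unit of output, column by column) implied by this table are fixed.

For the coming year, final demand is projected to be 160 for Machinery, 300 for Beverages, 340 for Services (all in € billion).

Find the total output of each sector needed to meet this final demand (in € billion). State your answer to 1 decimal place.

x_M = 817.9, x_B = 907.1, x_S = 1492.9

Technical coefficients a_ij = z_ij / X_j:
  a_MM = 300/750 = 0.40, a_BM = 75/750 = 0.10, a_SM = 150/750 = 0.20
  a_MB = 135/675 = 0.20, a_BB = 168.75/675 = 0.25, a_SB = 236.25/675 = 0.35
  a_MS = 95/950 = 0.10, a_BS = 190/950 = 0.20, a_SS = 427.5/950 = 0.45
I − A =
  [   0.60    -0.20    -0.10]
  [  -0.10     0.75    -0.20]
  [  -0.20    -0.35     0.55]
Cofactors of I−A, C_ij = (−1)^(i+j)·(minor ij) (rows/columns in the sector order above):
  C_11 = (0.75)(0.55) − (-0.20)(-0.35) = 0.3425
  C_12 = −[(-0.10)(0.55) − (-0.20)(-0.20)] = 0.0950
  C_13 = (-0.10)(-0.35) − (0.75)(-0.20) = 0.1850
  C_21 = −[(-0.20)(0.55) − (-0.10)(-0.35)] = 0.1450
  C_22 = (0.60)(0.55) − (-0.10)(-0.20) = 0.3100
  C_23 = −[(0.60)(-0.35) − (-0.20)(-0.20)] = 0.2500
  C_31 = (-0.20)(-0.20) − (-0.10)(0.75) = 0.1150
  C_32 = −[(0.60)(-0.20) − (-0.10)(-0.10)] = 0.1300
  C_33 = (0.60)(0.75) − (-0.20)(-0.10) = 0.4300
det(I−A) = Σ_j (I−A)_1j·C_1j = (0.60)(0.3425) + (-0.20)(0.0950) + (-0.10)(0.1850) = 0.1680
adj(I−A) = Cᵀ =
  [ 0.3425   0.1450   0.1150]
  [ 0.0950   0.3100   0.1300]
  [ 0.1850   0.2500   0.4300]
(I − A)⁻¹ = adj(I−A) / det(I−A) ≈
  [   2.0387     0.8631     0.6845]
  [   0.5655     1.8452     0.7738]
  [   1.1012     1.4881     2.5595]
x = (I − A)⁻¹ d = adj(I−A)·d / det(I−A), with det(I−A) = 0.1680:
  x_M = (0.3425·160 + 0.1450·300 + 0.1150·340) / 0.1680 = 137.40 / 0.1680 ≈ 817.9
  x_B = (0.0950·160 + 0.3100·300 + 0.1300·340) / 0.1680 = 152.40 / 0.1680 ≈ 907.1
  x_S = (0.1850·160 + 0.2500·300 + 0.4300·340) / 0.1680 = 250.80 / 0.1680 ≈ 1492.9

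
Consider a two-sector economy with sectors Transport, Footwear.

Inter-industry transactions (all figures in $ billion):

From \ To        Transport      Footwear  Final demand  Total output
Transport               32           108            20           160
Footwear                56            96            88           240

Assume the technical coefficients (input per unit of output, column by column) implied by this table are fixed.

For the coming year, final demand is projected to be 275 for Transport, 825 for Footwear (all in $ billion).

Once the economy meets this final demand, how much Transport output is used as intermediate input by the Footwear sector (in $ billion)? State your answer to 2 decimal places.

z_12 = 1055.23

Technical coefficients a_ij = z_ij / X_j:
  a_11 = 32/160 = 0.20, a_21 = 56/160 = 0.35
  a_12 = 108/240 = 0.45, a_22 = 96/240 = 0.40
I − A =
  [   0.80    -0.45]
  [  -0.35     0.60]
det(I−A) = (0.80)(0.60) − (-0.45)(-0.35) = 0.3225
adj(I−A) = [[0.60, 0.45], [0.35, 0.80]]
(I − A)⁻¹ = adj(I−A) / det(I−A) ≈
  [   1.8605     1.3953]
  [   1.0853     2.4806]
First solve x = (I − A)⁻¹ d = adj(I−A)·d / det(I−A); in particular x_2 = (0.35·275 + 0.80·825) / 0.3225 = 756.25 / 0.3225 ≈ 2344.9612.
Intermediate flow from 1 to 2: z_12 = a_12 · x_2 = 0.45 × 756.25 / 0.3225 = 340.3125 / 0.3225 ≈ 1055.23.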